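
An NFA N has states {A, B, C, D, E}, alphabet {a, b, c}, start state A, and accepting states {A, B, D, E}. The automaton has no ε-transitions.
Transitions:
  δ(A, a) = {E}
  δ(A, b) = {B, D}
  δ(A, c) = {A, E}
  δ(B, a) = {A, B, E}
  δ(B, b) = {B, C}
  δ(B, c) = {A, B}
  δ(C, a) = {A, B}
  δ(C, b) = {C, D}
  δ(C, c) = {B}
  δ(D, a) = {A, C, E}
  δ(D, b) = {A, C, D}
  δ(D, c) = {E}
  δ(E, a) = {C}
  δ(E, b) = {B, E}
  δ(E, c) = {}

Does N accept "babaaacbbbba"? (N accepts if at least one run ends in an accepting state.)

accepted

Start: {A}
read b: {B, D}
read a: {A, B, C, E}
read b: {B, C, D, E}
read a: {A, B, C, E}
read a: {A, B, C, E}
read a: {A, B, C, E}
read c: {A, B, E}
read b: {B, C, D, E}
read b: {A, B, C, D, E}
read b: {A, B, C, D, E}
read b: {A, B, C, D, E}
read a: {A, B, C, E}
Reachable ∩ accepting = {A, B, E} — nonempty.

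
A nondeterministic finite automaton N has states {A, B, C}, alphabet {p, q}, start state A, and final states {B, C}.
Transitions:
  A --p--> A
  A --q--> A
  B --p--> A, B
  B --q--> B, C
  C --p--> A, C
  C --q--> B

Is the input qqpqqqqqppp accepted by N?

Start: {A}
read q: {A}
read q: {A}
read p: {A}
read q: {A}
read q: {A}
read q: {A}
read q: {A}
read q: {A}
read p: {A}
read p: {A}
read p: {A}
Reachable ∩ accepting = {} — empty.

rejected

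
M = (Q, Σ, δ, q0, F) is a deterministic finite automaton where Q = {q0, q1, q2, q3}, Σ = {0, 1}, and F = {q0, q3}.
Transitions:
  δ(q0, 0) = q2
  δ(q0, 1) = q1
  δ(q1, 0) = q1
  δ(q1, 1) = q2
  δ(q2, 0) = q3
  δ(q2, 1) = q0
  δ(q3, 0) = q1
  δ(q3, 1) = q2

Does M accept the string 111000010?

q0 --1--> q1
q1 --1--> q2
q2 --1--> q0
q0 --0--> q2
q2 --0--> q3
q3 --0--> q1
q1 --0--> q1
q1 --1--> q2
q2 --0--> q3
End in state q3, which is an accepting state.

accepted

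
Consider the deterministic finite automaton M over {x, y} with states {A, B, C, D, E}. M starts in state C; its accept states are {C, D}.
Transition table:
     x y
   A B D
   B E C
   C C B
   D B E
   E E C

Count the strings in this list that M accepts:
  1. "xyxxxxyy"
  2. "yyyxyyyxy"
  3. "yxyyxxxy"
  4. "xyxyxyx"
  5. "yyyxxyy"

"xyxxxxyy": rejected
"yyyxyyyxy": rejected
"yxyyxxxy": accepted
"xyxyxyx": rejected
"yyyxxyy": rejected

1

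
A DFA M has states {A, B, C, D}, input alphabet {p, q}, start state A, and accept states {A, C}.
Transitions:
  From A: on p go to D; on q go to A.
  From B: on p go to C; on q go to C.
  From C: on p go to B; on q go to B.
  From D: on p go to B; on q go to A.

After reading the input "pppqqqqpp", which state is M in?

A --p--> D
D --p--> B
B --p--> C
C --q--> B
B --q--> C
C --q--> B
B --q--> C
C --p--> B
B --p--> C

C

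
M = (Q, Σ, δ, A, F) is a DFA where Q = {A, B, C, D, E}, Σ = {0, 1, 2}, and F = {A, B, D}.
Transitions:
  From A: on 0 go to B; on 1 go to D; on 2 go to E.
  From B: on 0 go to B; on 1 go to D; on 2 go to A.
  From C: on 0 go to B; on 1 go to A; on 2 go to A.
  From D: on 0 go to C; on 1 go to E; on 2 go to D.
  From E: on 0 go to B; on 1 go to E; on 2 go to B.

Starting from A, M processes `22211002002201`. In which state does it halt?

A --2--> E
E --2--> B
B --2--> A
A --1--> D
D --1--> E
E --0--> B
B --0--> B
B --2--> A
A --0--> B
B --0--> B
B --2--> A
A --2--> E
E --0--> B
B --1--> D

D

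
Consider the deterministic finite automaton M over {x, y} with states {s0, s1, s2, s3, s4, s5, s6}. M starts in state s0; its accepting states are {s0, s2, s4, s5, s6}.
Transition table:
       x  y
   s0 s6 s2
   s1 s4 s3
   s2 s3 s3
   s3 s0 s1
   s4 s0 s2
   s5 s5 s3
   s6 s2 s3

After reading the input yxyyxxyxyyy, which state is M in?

s0 --y--> s2
s2 --x--> s3
s3 --y--> s1
s1 --y--> s3
s3 --x--> s0
s0 --x--> s6
s6 --y--> s3
s3 --x--> s0
s0 --y--> s2
s2 --y--> s3
s3 --y--> s1

s1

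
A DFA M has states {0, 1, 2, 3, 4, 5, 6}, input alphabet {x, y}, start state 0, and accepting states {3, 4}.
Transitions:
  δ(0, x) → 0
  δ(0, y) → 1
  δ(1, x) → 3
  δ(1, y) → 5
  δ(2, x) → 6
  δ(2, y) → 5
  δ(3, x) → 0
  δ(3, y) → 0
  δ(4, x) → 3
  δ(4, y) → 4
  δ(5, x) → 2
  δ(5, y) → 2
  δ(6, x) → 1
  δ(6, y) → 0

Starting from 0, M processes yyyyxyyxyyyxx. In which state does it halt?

0 --y--> 1
1 --y--> 5
5 --y--> 2
2 --y--> 5
5 --x--> 2
2 --y--> 5
5 --y--> 2
2 --x--> 6
6 --y--> 0
0 --y--> 1
1 --y--> 5
5 --x--> 2
2 --x--> 6

6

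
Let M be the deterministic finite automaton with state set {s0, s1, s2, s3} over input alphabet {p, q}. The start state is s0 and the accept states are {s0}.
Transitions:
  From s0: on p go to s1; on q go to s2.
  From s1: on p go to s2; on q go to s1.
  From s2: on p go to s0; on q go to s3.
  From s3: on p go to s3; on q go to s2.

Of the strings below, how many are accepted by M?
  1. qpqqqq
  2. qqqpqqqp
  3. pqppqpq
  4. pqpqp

qpqqqq: rejected
qqqpqqqp: accepted
pqppqpq: rejected
pqpqp: rejected

1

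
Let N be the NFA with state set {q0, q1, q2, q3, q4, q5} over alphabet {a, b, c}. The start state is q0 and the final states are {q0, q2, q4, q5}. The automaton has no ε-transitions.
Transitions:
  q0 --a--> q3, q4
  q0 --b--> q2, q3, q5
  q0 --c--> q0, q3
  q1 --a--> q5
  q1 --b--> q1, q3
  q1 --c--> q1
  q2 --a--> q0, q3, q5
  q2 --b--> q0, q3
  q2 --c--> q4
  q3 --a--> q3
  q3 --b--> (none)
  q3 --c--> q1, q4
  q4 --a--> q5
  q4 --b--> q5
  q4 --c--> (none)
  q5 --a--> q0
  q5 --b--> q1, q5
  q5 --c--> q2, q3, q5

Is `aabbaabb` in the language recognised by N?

Start: {q0}
read a: {q3, q4}
read a: {q3, q5}
read b: {q1, q5}
read b: {q1, q3, q5}
read a: {q0, q3, q5}
read a: {q0, q3, q4}
read b: {q2, q3, q5}
read b: {q0, q1, q3, q5}
Reachable ∩ accepting = {q0, q5} — nonempty.

accepted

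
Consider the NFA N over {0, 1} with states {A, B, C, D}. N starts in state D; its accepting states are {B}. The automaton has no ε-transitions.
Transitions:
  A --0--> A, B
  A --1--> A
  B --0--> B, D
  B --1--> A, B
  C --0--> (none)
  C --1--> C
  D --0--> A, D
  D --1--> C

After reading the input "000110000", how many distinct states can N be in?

Start: {D}
read 0: {A, D}
read 0: {A, B, D}
read 0: {A, B, D}
read 1: {A, B, C}
read 1: {A, B, C}
read 0: {A, B, D}
read 0: {A, B, D}
read 0: {A, B, D}
read 0: {A, B, D}
Final reachable set {A, B, D} has 3 states.

3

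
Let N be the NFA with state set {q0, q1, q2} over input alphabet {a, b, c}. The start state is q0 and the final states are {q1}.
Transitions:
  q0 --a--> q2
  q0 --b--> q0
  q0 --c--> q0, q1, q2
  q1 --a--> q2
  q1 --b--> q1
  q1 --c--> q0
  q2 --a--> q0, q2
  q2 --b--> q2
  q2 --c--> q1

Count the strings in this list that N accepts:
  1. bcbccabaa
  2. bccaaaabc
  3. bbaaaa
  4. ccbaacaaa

bcbccabaa: rejected
bccaaaabc: accepted
bbaaaa: rejected
ccbaacaaa: rejected

1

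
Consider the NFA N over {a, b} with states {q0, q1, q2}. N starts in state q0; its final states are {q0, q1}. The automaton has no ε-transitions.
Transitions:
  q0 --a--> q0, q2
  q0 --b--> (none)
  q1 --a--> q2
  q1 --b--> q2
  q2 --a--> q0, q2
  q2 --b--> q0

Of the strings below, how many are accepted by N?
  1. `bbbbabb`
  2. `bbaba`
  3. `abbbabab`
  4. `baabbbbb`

`bbbbabb`: rejected
`bbaba`: rejected
`abbbabab`: rejected
`baabbbbb`: rejected

0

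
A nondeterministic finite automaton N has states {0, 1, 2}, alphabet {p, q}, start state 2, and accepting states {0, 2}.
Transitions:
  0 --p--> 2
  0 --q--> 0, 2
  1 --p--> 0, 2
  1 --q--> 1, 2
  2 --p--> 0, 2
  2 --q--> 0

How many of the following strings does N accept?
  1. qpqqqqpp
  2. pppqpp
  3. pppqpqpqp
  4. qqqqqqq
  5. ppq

qpqqqqpp: accepted
pppqpp: accepted
pppqpqpqp: accepted
qqqqqqq: accepted
ppq: accepted

5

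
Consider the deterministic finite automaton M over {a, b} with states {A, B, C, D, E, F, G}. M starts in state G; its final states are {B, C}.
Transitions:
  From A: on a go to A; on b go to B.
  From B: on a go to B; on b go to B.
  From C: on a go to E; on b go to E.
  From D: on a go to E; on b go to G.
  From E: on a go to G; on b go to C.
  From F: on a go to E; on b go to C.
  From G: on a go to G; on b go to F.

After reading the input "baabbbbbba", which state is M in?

G --b--> F
F --a--> E
E --a--> G
G --b--> F
F --b--> C
C --b--> E
E --b--> C
C --b--> E
E --b--> C
C --a--> E

E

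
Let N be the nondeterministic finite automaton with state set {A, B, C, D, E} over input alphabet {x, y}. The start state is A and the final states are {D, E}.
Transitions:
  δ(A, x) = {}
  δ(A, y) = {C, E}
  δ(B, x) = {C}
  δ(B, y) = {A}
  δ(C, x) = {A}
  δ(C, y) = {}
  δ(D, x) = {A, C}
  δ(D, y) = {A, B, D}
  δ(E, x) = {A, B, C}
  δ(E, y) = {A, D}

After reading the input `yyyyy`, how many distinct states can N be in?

5

Start: {A}
read y: {C, E}
read y: {A, D}
read y: {A, B, C, D, E}
read y: {A, B, C, D, E}
read y: {A, B, C, D, E}
Final reachable set {A, B, C, D, E} has 5 states.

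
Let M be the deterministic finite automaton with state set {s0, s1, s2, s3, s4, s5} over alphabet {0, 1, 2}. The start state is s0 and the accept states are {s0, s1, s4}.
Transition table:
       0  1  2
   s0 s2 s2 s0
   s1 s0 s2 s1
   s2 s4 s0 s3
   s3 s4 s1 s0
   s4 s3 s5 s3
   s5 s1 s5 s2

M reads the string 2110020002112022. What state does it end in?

s0 --2--> s0
s0 --1--> s2
s2 --1--> s0
s0 --0--> s2
s2 --0--> s4
s4 --2--> s3
s3 --0--> s4
s4 --0--> s3
s3 --0--> s4
s4 --2--> s3
s3 --1--> s1
s1 --1--> s2
s2 --2--> s3
s3 --0--> s4
s4 --2--> s3
s3 --2--> s0

s0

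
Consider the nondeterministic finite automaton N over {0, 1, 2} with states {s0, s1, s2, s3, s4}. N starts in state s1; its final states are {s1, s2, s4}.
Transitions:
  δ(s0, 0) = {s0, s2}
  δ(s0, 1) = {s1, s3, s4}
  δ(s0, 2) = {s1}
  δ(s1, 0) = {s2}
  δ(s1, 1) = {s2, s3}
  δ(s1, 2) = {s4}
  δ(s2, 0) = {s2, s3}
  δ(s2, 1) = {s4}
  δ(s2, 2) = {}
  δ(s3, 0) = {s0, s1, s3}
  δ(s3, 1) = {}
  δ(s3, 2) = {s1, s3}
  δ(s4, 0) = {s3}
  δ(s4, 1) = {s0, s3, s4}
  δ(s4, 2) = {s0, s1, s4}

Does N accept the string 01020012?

accepted

Start: {s1}
read 0: {s2}
read 1: {s4}
read 0: {s3}
read 2: {s1, s3}
read 0: {s0, s1, s2, s3}
read 0: {s0, s1, s2, s3}
read 1: {s1, s2, s3, s4}
read 2: {s0, s1, s3, s4}
Reachable ∩ accepting = {s1, s4} — nonempty.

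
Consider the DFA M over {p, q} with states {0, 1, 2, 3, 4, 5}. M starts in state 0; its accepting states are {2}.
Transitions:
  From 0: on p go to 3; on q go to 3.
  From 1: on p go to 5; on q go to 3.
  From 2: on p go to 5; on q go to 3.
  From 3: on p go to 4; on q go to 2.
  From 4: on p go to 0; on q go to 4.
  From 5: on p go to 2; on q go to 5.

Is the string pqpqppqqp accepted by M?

accepted

0 --p--> 3
3 --q--> 2
2 --p--> 5
5 --q--> 5
5 --p--> 2
2 --p--> 5
5 --q--> 5
5 --q--> 5
5 --p--> 2
End in state 2, which is an accepting state.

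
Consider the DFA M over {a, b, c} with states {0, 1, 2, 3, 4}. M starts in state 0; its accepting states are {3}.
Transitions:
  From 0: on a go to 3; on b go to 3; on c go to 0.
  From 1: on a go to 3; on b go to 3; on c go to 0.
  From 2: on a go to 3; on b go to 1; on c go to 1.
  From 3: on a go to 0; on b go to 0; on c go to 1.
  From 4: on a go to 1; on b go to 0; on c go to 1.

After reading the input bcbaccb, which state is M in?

0 --b--> 3
3 --c--> 1
1 --b--> 3
3 --a--> 0
0 --c--> 0
0 --c--> 0
0 --b--> 3

3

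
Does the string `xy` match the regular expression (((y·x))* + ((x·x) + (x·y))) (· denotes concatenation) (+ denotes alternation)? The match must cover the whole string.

The right alternative ((x·x)+(x·y)) matches xy.

yes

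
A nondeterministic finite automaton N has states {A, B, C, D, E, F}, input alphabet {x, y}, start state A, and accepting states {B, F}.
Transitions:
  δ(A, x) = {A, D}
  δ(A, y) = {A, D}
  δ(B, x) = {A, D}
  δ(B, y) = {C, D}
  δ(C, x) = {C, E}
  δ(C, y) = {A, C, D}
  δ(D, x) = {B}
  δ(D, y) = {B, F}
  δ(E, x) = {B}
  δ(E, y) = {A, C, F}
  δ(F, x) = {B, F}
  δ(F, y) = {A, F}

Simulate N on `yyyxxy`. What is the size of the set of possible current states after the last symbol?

5

Start: {A}
read y: {A, D}
read y: {A, B, D, F}
read y: {A, B, C, D, F}
read x: {A, B, C, D, E, F}
read x: {A, B, C, D, E, F}
read y: {A, B, C, D, F}
Final reachable set {A, B, C, D, F} has 5 states.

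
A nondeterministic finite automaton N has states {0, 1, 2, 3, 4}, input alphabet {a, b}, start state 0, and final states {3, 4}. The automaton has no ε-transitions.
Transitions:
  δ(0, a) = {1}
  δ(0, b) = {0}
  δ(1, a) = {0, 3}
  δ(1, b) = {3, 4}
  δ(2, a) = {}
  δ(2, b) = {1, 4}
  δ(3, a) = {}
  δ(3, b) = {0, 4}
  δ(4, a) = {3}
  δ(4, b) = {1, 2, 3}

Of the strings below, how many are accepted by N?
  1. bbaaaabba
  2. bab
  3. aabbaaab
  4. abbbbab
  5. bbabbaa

bbaaaabba: accepted
bab: accepted
aabbaaab: accepted
abbbbab: accepted
bbabbaa: accepted

5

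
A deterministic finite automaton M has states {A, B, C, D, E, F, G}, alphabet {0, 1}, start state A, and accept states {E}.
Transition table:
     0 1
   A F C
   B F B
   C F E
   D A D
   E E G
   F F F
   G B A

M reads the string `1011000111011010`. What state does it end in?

F

A --1--> C
C --0--> F
F --1--> F
F --1--> F
F --0--> F
F --0--> F
F --0--> F
F --1--> F
F --1--> F
F --1--> F
F --0--> F
F --1--> F
F --1--> F
F --0--> F
F --1--> F
F --0--> F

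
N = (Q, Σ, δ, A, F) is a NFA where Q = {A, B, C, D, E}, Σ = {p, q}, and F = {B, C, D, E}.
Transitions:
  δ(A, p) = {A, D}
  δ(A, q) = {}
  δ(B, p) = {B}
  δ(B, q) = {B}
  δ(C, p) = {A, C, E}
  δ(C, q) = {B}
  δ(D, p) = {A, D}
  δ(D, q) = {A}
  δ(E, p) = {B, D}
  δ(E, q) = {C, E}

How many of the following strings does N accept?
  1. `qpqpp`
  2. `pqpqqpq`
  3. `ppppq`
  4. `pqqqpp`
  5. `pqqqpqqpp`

0

`qpqpp`: rejected
`pqpqqpq`: rejected
`ppppq`: rejected
`pqqqpp`: rejected
`pqqqpqqpp`: rejected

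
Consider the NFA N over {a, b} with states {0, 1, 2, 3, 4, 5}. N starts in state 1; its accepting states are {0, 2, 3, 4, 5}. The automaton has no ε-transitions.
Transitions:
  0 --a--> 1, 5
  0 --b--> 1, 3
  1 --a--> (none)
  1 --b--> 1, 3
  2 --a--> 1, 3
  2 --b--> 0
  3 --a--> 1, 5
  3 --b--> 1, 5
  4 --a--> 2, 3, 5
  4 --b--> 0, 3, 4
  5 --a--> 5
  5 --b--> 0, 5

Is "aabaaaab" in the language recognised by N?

rejected

Start: {1}
read a: {}
The reachable set is empty and stays empty for the remaining 7 symbols.
Reachable ∩ accepting = {} — empty.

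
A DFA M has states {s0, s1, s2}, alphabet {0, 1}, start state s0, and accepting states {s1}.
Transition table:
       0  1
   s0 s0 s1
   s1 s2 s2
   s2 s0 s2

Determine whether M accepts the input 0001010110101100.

s0 --0--> s0
s0 --0--> s0
s0 --0--> s0
s0 --1--> s1
s1 --0--> s2
s2 --1--> s2
s2 --0--> s0
s0 --1--> s1
s1 --1--> s2
s2 --0--> s0
s0 --1--> s1
s1 --0--> s2
s2 --1--> s2
s2 --1--> s2
s2 --0--> s0
s0 --0--> s0
End in state s0, which is not an accepting state.

rejected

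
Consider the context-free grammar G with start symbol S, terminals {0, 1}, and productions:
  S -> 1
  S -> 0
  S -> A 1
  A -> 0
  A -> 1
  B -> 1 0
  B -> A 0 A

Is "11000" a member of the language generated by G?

no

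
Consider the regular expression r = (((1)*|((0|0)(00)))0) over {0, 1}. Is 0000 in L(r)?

Split as 000·0: ((1)*|((0|0)(00))) matches 000 and 0 matches 0.

yes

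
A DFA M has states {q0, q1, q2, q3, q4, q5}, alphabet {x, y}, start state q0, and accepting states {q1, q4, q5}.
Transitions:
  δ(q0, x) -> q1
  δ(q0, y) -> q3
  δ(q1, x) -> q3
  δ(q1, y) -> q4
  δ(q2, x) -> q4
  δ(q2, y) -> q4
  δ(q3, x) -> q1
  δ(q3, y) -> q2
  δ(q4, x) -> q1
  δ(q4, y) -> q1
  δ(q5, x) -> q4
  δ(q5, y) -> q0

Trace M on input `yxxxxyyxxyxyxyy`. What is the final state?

q0 --y--> q3
q3 --x--> q1
q1 --x--> q3
q3 --x--> q1
q1 --x--> q3
q3 --y--> q2
q2 --y--> q4
q4 --x--> q1
q1 --x--> q3
q3 --y--> q2
q2 --x--> q4
q4 --y--> q1
q1 --x--> q3
q3 --y--> q2
q2 --y--> q4

q4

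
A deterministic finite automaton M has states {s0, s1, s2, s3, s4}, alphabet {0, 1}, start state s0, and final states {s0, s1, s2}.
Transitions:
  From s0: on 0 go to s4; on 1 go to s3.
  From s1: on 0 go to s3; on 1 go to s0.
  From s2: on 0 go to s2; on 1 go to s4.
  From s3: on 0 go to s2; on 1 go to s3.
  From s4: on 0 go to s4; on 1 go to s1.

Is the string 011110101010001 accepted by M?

s0 --0--> s4
s4 --1--> s1
s1 --1--> s0
s0 --1--> s3
s3 --1--> s3
s3 --0--> s2
s2 --1--> s4
s4 --0--> s4
s4 --1--> s1
s1 --0--> s3
s3 --1--> s3
s3 --0--> s2
s2 --0--> s2
s2 --0--> s2
s2 --1--> s4
End in state s4, which is not an accepting state.

rejected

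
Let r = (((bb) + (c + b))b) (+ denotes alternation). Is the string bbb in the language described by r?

Split as bb·b: ((bb)+(c+b)) matches bb and b matches b.

yes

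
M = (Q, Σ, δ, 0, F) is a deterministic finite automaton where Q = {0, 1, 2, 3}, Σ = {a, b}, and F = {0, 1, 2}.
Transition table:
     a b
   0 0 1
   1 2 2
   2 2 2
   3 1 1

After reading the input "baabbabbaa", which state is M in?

2

0 --b--> 1
1 --a--> 2
2 --a--> 2
2 --b--> 2
2 --b--> 2
2 --a--> 2
2 --b--> 2
2 --b--> 2
2 --a--> 2
2 --a--> 2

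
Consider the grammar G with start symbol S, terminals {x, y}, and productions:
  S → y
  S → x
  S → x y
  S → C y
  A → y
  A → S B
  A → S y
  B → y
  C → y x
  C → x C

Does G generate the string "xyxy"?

yes

S ⇒ Cy ⇒ xCy ⇒ xyxy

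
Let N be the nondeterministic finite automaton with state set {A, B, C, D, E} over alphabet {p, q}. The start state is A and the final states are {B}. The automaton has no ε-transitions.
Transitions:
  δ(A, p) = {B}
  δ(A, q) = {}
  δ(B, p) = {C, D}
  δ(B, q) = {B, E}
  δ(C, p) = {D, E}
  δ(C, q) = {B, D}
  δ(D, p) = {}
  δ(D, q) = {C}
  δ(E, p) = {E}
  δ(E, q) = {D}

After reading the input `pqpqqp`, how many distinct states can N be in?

Start: {A}
read p: {B}
read q: {B, E}
read p: {C, D, E}
read q: {B, C, D}
read q: {B, C, D, E}
read p: {C, D, E}
Final reachable set {C, D, E} has 3 states.

3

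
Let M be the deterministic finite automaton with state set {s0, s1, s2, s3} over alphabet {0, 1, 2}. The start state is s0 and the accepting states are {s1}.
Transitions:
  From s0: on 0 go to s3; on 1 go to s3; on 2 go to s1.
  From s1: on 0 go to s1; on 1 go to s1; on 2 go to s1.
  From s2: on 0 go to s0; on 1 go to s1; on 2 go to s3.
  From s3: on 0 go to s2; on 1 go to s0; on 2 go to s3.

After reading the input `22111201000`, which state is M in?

s0 --2--> s1
s1 --2--> s1
s1 --1--> s1
s1 --1--> s1
s1 --1--> s1
s1 --2--> s1
s1 --0--> s1
s1 --1--> s1
s1 --0--> s1
s1 --0--> s1
s1 --0--> s1

s1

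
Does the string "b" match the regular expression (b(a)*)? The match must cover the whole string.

Split as b·ε: b matches b and (a)* matches ε.

yes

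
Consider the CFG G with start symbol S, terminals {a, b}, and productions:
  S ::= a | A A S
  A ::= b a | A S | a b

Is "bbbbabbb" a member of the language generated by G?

no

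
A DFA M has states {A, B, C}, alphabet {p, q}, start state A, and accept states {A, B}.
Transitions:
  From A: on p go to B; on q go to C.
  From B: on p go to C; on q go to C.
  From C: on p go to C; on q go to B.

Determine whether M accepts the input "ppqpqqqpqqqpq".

accepted

A --p--> B
B --p--> C
C --q--> B
B --p--> C
C --q--> B
B --q--> C
C --q--> B
B --p--> C
C --q--> B
B --q--> C
C --q--> B
B --p--> C
C --q--> B
End in state B, which is an accepting state.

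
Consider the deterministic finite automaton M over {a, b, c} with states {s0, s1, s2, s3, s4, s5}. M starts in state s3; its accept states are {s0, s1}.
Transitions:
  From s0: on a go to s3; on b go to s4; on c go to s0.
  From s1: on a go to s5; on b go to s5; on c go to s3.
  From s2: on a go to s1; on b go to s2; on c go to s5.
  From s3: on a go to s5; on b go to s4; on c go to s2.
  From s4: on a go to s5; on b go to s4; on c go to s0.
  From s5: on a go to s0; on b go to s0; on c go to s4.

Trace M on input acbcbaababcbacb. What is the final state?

s4

s3 --a--> s5
s5 --c--> s4
s4 --b--> s4
s4 --c--> s0
s0 --b--> s4
s4 --a--> s5
s5 --a--> s0
s0 --b--> s4
s4 --a--> s5
s5 --b--> s0
s0 --c--> s0
s0 --b--> s4
s4 --a--> s5
s5 --c--> s4
s4 --b--> s4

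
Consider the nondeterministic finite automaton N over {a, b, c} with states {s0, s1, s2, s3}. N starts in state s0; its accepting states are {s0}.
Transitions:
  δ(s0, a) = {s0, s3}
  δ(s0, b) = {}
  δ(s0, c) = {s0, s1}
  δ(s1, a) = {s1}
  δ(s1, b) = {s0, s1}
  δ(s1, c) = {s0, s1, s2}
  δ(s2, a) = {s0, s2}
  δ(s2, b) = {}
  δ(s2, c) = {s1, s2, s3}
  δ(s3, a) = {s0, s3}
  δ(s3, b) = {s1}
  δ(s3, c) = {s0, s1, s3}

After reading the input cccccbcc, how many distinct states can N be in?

4

Start: {s0}
read c: {s0, s1}
read c: {s0, s1, s2}
read c: {s0, s1, s2, s3}
read c: {s0, s1, s2, s3}
read c: {s0, s1, s2, s3}
read b: {s0, s1}
read c: {s0, s1, s2}
read c: {s0, s1, s2, s3}
Final reachable set {s0, s1, s2, s3} has 4 states.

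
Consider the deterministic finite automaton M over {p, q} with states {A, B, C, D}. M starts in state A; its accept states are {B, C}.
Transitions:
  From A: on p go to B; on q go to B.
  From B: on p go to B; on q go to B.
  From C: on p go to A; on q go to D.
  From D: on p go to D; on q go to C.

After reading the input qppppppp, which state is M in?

A --q--> B
B --p--> B
B --p--> B
B --p--> B
B --p--> B
B --p--> B
B --p--> B
B --p--> B

B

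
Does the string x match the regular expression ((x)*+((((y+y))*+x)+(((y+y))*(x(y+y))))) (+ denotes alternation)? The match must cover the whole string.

yes

The left alternative (x)* matches x.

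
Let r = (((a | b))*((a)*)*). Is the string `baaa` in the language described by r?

yes

Split as b·aaa: ((a|b))* matches b and ((a)*)* matches aaa.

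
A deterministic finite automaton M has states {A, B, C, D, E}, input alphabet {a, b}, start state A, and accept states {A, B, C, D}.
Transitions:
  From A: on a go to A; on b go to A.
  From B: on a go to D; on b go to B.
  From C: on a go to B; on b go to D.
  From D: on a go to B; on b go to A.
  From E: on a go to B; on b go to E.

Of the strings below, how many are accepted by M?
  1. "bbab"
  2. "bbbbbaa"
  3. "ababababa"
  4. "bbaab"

"bbab": accepted
"bbbbbaa": accepted
"ababababa": accepted
"bbaab": accepted

4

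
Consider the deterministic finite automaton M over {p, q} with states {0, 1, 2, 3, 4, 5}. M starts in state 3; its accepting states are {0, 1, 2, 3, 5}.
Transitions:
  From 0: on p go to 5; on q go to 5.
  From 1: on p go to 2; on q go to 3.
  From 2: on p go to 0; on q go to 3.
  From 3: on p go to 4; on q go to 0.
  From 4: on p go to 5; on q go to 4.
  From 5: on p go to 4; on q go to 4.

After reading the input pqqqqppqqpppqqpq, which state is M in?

4

3 --p--> 4
4 --q--> 4
4 --q--> 4
4 --q--> 4
4 --q--> 4
4 --p--> 5
5 --p--> 4
4 --q--> 4
4 --q--> 4
4 --p--> 5
5 --p--> 4
4 --p--> 5
5 --q--> 4
4 --q--> 4
4 --p--> 5
5 --q--> 4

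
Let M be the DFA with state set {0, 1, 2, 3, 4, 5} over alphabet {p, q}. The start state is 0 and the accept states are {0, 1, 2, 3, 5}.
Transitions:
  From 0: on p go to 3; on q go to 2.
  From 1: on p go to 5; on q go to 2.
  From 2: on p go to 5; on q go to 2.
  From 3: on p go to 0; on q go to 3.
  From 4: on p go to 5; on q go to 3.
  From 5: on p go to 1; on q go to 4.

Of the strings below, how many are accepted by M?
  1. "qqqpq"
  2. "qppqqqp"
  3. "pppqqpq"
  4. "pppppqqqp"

3

"qqqpq": rejected
"qppqqqp": accepted
"pppqqpq": accepted
"pppppqqqp": accepted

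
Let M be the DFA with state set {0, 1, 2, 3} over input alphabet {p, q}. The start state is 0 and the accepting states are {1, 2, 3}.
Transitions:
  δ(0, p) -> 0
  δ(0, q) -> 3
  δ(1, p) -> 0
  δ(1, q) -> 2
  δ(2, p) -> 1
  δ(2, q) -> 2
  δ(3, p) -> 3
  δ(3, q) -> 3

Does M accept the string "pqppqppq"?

0 --p--> 0
0 --q--> 3
3 --p--> 3
3 --p--> 3
3 --q--> 3
3 --p--> 3
3 --p--> 3
3 --q--> 3
End in state 3, which is an accepting state.

accepted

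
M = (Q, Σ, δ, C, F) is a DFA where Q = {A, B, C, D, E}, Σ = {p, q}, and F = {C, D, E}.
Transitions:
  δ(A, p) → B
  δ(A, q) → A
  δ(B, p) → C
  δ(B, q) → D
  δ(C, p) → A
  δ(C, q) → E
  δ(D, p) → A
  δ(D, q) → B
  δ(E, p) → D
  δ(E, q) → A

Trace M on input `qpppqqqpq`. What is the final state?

A

C --q--> E
E --p--> D
D --p--> A
A --p--> B
B --q--> D
D --q--> B
B --q--> D
D --p--> A
A --q--> A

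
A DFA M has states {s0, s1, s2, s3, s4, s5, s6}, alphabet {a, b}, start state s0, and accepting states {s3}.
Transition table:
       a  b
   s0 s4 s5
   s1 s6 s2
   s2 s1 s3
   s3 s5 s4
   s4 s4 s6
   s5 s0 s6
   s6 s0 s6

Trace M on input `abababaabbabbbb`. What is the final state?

s0 --a--> s4
s4 --b--> s6
s6 --a--> s0
s0 --b--> s5
s5 --a--> s0
s0 --b--> s5
s5 --a--> s0
s0 --a--> s4
s4 --b--> s6
s6 --b--> s6
s6 --a--> s0
s0 --b--> s5
s5 --b--> s6
s6 --b--> s6
s6 --b--> s6

s6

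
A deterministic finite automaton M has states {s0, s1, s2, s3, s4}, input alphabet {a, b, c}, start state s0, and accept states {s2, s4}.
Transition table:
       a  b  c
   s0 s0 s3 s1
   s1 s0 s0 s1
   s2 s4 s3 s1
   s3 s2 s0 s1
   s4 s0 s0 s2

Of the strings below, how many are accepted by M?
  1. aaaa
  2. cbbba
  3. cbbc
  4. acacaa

0

aaaa: rejected
cbbba: rejected
cbbc: rejected
acacaa: rejected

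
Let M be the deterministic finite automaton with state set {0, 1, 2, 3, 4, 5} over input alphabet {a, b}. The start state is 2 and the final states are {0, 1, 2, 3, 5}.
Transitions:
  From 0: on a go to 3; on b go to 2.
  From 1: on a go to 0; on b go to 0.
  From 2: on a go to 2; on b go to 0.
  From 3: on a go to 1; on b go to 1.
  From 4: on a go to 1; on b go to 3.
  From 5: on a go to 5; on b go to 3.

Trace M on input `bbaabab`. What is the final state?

2 --b--> 0
0 --b--> 2
2 --a--> 2
2 --a--> 2
2 --b--> 0
0 --a--> 3
3 --b--> 1

1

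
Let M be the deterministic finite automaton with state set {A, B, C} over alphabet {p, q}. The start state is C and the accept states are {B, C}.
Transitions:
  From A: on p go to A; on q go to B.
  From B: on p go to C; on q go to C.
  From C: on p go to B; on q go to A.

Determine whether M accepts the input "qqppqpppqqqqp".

C --q--> A
A --q--> B
B --p--> C
C --p--> B
B --q--> C
C --p--> B
B --p--> C
C --p--> B
B --q--> C
C --q--> A
A --q--> B
B --q--> C
C --p--> B
End in state B, which is an accepting state.

accepted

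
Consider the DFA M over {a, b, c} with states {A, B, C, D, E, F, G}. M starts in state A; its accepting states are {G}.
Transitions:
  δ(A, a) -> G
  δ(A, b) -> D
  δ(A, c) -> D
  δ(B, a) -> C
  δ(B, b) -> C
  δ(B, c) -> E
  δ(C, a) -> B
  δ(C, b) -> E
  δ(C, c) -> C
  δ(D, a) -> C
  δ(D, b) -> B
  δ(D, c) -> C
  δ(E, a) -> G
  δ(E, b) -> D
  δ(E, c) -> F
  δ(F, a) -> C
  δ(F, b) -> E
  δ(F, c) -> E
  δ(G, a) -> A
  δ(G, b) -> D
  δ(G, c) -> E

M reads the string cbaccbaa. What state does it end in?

A --c--> D
D --b--> B
B --a--> C
C --c--> C
C --c--> C
C --b--> E
E --a--> G
G --a--> A

A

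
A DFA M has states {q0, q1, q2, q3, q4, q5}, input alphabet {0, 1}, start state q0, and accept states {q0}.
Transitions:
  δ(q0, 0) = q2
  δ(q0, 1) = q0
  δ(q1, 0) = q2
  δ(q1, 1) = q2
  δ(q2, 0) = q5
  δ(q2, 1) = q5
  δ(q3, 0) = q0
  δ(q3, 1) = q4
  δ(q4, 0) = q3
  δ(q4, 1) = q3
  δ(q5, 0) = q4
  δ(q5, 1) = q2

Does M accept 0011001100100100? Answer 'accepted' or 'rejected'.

q0 --0--> q2
q2 --0--> q5
q5 --1--> q2
q2 --1--> q5
q5 --0--> q4
q4 --0--> q3
q3 --1--> q4
q4 --1--> q3
q3 --0--> q0
q0 --0--> q2
q2 --1--> q5
q5 --0--> q4
q4 --0--> q3
q3 --1--> q4
q4 --0--> q3
q3 --0--> q0
End in state q0, which is an accepting state.

accepted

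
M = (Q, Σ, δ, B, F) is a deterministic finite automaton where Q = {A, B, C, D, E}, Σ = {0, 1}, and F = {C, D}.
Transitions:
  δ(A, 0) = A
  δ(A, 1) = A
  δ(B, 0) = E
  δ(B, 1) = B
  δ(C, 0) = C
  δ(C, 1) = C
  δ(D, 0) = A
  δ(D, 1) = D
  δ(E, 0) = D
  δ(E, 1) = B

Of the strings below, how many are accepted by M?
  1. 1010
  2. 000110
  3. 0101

0

1010: rejected
000110: rejected
0101: rejected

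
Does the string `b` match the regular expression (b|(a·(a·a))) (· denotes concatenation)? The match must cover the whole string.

The left alternative b matches b.

yes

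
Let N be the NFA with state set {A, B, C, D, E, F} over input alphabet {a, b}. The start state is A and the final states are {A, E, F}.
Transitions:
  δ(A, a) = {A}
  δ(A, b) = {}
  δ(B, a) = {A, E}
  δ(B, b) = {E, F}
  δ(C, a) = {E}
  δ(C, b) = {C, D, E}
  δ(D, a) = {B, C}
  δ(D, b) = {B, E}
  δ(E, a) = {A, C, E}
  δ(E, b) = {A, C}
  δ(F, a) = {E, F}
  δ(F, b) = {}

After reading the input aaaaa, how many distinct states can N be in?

Start: {A}
read a: {A}
read a: {A}
read a: {A}
read a: {A}
read a: {A}
Final reachable set {A} has 1 state.

1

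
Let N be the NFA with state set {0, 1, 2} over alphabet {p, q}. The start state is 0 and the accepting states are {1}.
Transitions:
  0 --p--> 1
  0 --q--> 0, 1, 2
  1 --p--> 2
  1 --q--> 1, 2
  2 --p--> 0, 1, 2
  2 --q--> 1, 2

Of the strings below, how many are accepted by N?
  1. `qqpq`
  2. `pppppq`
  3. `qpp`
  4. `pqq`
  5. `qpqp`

5

`qqpq`: accepted
`pppppq`: accepted
`qpp`: accepted
`pqq`: accepted
`qpqp`: accepted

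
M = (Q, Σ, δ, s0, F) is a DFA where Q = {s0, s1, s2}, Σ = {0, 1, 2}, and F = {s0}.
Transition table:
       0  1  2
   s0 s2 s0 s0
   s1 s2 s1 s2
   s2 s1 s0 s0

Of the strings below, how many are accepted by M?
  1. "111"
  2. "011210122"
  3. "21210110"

"111": accepted
"011210122": accepted
"21210110": rejected

2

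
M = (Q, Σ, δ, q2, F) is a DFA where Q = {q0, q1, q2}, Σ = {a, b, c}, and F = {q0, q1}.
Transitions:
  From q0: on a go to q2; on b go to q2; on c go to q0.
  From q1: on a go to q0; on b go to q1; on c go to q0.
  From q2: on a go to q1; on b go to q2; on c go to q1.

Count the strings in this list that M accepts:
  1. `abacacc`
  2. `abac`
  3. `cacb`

2

`abacacc`: accepted
`abac`: accepted
`cacb`: rejected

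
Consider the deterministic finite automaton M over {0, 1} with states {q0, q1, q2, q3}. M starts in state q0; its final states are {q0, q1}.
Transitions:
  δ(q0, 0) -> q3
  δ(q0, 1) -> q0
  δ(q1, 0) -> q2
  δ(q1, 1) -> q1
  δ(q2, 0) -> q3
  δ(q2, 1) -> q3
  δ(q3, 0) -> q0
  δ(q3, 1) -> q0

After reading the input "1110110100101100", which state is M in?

q0

q0 --1--> q0
q0 --1--> q0
q0 --1--> q0
q0 --0--> q3
q3 --1--> q0
q0 --1--> q0
q0 --0--> q3
q3 --1--> q0
q0 --0--> q3
q3 --0--> q0
q0 --1--> q0
q0 --0--> q3
q3 --1--> q0
q0 --1--> q0
q0 --0--> q3
q3 --0--> q0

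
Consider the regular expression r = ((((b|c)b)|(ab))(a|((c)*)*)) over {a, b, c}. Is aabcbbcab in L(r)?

no

No split of aabcbbcab into u·v has (((b|c)b)|(ab)) matching u and (a|((c)*)*) matching v.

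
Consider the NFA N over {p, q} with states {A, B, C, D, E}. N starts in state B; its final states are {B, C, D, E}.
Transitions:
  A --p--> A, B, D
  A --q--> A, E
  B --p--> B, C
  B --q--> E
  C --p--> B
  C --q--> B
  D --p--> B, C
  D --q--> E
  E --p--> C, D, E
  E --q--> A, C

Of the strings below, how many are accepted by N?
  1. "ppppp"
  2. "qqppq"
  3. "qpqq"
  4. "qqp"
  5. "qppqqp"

5

"ppppp": accepted
"qqppq": accepted
"qpqq": accepted
"qqp": accepted
"qppqqp": accepted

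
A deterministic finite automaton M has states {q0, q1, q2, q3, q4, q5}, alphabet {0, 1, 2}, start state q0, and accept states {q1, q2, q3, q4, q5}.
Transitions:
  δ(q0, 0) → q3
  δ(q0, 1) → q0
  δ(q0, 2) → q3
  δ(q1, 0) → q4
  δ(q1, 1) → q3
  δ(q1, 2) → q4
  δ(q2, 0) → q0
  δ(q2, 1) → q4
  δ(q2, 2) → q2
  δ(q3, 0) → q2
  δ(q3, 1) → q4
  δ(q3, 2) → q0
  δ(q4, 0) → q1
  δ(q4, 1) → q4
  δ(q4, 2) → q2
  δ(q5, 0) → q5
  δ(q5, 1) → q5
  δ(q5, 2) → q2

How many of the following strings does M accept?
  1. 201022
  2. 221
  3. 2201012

201022: accepted
221: rejected
2201012: rejected

1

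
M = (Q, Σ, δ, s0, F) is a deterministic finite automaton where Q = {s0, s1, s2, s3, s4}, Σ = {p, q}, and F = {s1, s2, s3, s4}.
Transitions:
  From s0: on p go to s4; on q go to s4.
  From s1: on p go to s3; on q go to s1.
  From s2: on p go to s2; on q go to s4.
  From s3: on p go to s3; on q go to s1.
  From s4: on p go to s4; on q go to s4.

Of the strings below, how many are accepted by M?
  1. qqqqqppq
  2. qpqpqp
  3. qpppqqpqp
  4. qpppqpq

4

qqqqqppq: accepted
qpqpqp: accepted
qpppqqpqp: accepted
qpppqpq: accepted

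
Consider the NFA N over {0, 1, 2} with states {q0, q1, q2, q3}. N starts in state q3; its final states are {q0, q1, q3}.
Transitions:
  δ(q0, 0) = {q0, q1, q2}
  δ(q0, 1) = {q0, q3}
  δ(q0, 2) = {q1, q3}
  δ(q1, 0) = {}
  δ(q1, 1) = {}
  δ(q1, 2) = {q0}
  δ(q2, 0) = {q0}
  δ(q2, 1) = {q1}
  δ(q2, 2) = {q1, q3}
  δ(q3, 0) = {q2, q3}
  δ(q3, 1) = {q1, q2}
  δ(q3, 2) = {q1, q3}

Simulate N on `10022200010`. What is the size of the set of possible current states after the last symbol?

Start: {q3}
read 1: {q1, q2}
read 0: {q0}
read 0: {q0, q1, q2}
read 2: {q0, q1, q3}
read 2: {q0, q1, q3}
read 2: {q0, q1, q3}
read 0: {q0, q1, q2, q3}
read 0: {q0, q1, q2, q3}
read 0: {q0, q1, q2, q3}
read 1: {q0, q1, q2, q3}
read 0: {q0, q1, q2, q3}
Final reachable set {q0, q1, q2, q3} has 4 states.

4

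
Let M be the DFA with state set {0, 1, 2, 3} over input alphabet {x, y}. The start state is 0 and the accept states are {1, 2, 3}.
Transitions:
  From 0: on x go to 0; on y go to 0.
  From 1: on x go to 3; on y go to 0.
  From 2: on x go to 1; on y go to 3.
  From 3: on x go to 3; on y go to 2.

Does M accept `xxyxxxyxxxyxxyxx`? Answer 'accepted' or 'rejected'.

rejected

0 --x--> 0
0 --x--> 0
0 --y--> 0
0 --x--> 0
0 --x--> 0
0 --x--> 0
0 --y--> 0
0 --x--> 0
0 --x--> 0
0 --x--> 0
0 --y--> 0
0 --x--> 0
0 --x--> 0
0 --y--> 0
0 --x--> 0
0 --x--> 0
End in state 0, which is not an accepting state.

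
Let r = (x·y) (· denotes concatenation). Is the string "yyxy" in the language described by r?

no

No split of yyxy into u·v has x matching u and y matching v.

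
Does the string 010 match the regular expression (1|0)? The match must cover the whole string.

no

Neither 1 nor 0 matches 010.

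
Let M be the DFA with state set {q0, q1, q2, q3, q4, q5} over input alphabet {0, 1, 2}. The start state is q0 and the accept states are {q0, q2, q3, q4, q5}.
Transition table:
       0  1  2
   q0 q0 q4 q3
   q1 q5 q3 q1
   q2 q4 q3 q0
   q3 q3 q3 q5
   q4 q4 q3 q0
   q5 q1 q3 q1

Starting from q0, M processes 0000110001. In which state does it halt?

q3

q0 --0--> q0
q0 --0--> q0
q0 --0--> q0
q0 --0--> q0
q0 --1--> q4
q4 --1--> q3
q3 --0--> q3
q3 --0--> q3
q3 --0--> q3
q3 --1--> q3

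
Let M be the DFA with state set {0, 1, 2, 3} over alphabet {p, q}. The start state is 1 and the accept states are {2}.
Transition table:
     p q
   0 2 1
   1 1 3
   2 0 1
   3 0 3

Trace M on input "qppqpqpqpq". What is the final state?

3

1 --q--> 3
3 --p--> 0
0 --p--> 2
2 --q--> 1
1 --p--> 1
1 --q--> 3
3 --p--> 0
0 --q--> 1
1 --p--> 1
1 --q--> 3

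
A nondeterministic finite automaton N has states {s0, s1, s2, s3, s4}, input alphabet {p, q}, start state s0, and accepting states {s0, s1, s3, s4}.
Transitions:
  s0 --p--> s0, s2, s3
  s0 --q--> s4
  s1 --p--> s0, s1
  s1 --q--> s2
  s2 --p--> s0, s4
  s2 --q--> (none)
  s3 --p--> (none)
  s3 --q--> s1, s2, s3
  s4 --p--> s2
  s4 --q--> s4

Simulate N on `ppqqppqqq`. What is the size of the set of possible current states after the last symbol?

4

Start: {s0}
read p: {s0, s2, s3}
read p: {s0, s2, s3, s4}
read q: {s1, s2, s3, s4}
read q: {s1, s2, s3, s4}
read p: {s0, s1, s2, s4}
read p: {s0, s1, s2, s3, s4}
read q: {s1, s2, s3, s4}
read q: {s1, s2, s3, s4}
read q: {s1, s2, s3, s4}
Final reachable set {s1, s2, s3, s4} has 4 states.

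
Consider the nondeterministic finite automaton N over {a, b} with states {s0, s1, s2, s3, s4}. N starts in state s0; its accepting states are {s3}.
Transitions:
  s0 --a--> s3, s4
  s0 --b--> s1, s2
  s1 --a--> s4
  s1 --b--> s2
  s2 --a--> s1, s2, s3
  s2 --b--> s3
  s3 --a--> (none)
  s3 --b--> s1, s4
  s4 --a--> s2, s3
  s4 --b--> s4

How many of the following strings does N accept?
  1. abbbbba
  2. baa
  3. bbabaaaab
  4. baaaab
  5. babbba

5

abbbbba: accepted
baa: accepted
bbabaaaab: accepted
baaaab: accepted
babbba: accepted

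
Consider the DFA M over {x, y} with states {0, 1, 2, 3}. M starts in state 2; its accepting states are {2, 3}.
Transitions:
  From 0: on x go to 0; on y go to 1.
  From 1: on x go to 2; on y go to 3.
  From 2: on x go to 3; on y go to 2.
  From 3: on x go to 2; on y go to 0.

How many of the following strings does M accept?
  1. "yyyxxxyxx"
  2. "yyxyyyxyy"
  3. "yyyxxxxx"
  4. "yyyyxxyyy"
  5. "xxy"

"yyyxxxyxx": rejected
"yyxyyyxyy": accepted
"yyyxxxxx": accepted
"yyyyxxyyy": accepted
"xxy": accepted

4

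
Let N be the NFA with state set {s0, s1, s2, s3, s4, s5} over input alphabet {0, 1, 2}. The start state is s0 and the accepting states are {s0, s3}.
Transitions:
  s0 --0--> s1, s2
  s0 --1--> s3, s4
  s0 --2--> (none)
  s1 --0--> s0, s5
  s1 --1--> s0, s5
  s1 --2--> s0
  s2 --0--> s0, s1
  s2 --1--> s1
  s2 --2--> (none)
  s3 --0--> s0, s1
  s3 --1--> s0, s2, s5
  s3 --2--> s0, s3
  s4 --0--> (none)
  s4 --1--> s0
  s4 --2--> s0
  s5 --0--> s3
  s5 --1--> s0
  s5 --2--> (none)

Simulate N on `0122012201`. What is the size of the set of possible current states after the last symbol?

Start: {s0}
read 0: {s1, s2}
read 1: {s0, s1, s5}
read 2: {s0}
read 2: {}
The reachable set is empty and stays empty for the remaining 6 symbols.
Final reachable set {} has 0 states.

0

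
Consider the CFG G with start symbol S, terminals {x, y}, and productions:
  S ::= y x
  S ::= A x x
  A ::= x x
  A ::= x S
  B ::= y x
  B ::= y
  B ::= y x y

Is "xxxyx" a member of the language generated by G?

no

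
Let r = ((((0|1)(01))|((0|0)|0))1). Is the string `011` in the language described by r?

No split of 011 into u·v has (((0|1)(01))|((0|0)|0)) matching u and 1 matching v.

no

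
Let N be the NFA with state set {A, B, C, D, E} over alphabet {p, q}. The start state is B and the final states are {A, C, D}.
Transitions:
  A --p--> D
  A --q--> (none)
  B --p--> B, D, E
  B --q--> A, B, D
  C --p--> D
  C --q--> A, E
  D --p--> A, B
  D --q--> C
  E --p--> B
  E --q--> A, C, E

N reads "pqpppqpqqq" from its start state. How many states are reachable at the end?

Start: {B}
read p: {B, D, E}
read q: {A, B, C, D, E}
read p: {A, B, D, E}
read p: {A, B, D, E}
read p: {A, B, D, E}
read q: {A, B, C, D, E}
read p: {A, B, D, E}
read q: {A, B, C, D, E}
read q: {A, B, C, D, E}
read q: {A, B, C, D, E}
Final reachable set {A, B, C, D, E} has 5 states.

5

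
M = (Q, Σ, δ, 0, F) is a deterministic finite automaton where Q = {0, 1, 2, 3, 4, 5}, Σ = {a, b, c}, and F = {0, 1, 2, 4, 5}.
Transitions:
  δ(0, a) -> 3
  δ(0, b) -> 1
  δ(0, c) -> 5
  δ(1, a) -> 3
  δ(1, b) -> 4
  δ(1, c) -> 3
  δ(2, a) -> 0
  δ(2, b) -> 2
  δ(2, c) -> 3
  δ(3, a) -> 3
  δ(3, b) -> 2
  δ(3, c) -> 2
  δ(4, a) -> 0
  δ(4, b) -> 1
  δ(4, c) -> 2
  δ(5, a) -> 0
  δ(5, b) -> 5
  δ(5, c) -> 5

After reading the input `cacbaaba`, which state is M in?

0

0 --c--> 5
5 --a--> 0
0 --c--> 5
5 --b--> 5
5 --a--> 0
0 --a--> 3
3 --b--> 2
2 --a--> 0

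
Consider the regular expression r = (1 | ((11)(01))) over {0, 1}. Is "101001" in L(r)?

Neither 1 nor ((11)(01)) matches 101001.

no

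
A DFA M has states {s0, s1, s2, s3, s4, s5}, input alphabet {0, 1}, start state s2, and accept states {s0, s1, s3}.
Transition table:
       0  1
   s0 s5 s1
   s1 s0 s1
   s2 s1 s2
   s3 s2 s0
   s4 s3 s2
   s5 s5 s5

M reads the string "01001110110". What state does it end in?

s5

s2 --0--> s1
s1 --1--> s1
s1 --0--> s0
s0 --0--> s5
s5 --1--> s5
s5 --1--> s5
s5 --1--> s5
s5 --0--> s5
s5 --1--> s5
s5 --1--> s5
s5 --0--> s5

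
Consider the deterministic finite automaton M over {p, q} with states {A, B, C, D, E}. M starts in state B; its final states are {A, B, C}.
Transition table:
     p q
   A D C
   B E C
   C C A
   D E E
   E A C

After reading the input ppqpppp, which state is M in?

C

B --p--> E
E --p--> A
A --q--> C
C --p--> C
C --p--> C
C --p--> C
C --p--> C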